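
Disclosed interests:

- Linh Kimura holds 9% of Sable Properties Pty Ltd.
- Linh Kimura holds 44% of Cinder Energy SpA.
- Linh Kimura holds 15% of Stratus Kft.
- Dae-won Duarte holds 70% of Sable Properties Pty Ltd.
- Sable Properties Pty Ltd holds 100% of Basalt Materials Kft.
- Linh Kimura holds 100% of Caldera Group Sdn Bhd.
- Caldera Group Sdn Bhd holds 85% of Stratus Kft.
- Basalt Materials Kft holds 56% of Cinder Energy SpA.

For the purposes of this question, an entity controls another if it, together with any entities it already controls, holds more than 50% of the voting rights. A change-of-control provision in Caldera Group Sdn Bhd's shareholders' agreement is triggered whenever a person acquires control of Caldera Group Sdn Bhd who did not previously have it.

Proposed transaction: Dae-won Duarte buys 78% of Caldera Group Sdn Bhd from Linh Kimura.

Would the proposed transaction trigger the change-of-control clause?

The purchase adds only to Dae-won's holdings (Linh's stake shrinks), so Dae-won is the only person who could newly come to control Caldera.
Dae-won holds 70% of Sable, so Dae-won controls Sable.
Sable holds 100% of Basalt, so Dae-won controls Basalt.
Basalt holds 56% of Cinder, so Dae-won controls Cinder.
Neither Dae-won nor any entity Dae-won controls holds any voting interest in Caldera.
So before the transaction, Dae-won does not control Caldera.
After the purchase, Dae-won holds 78% of Caldera directly, and Linh's stake falls to 22%.
Dae-won holds 78% of Caldera, so Dae-won controls Caldera.
Dae-won did not control Caldera before and does after, so the clause is triggered.

Yes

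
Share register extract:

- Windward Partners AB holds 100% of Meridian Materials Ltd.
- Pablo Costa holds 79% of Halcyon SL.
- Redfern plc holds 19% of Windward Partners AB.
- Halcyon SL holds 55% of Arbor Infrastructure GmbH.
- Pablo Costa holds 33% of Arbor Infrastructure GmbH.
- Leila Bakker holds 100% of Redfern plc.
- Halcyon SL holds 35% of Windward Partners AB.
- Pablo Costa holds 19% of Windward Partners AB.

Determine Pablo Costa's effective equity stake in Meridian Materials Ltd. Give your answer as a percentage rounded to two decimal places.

Pablo reaches Meridian along 2 paths.
Via Halcyon → Windward: 79% × 35% × 100% = 27.65%.
Via Windward: 19% × 100% = 19%.
Total: 27.65% + 19% = 46.65%.

46.65%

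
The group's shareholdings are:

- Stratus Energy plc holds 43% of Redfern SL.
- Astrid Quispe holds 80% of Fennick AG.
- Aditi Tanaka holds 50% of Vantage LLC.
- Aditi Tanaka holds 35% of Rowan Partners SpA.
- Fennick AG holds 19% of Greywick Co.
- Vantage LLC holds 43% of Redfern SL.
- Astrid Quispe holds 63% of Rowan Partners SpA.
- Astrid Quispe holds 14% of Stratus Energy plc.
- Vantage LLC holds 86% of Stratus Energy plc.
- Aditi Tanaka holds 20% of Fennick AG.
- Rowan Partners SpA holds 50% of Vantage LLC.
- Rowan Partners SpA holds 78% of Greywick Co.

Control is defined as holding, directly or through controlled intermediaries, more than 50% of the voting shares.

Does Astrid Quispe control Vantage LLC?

No

Astrid holds 80% of Fennick, so Astrid controls Fennick.
Astrid holds 63% of Rowan, so Astrid controls Rowan.
Fennick and Rowan together hold 19% + 78% = 97% of Greywick, so Astrid controls Greywick.
In Vantage, Astrid's side holds only 50%, not > 50%.
So Astrid does not control Vantage.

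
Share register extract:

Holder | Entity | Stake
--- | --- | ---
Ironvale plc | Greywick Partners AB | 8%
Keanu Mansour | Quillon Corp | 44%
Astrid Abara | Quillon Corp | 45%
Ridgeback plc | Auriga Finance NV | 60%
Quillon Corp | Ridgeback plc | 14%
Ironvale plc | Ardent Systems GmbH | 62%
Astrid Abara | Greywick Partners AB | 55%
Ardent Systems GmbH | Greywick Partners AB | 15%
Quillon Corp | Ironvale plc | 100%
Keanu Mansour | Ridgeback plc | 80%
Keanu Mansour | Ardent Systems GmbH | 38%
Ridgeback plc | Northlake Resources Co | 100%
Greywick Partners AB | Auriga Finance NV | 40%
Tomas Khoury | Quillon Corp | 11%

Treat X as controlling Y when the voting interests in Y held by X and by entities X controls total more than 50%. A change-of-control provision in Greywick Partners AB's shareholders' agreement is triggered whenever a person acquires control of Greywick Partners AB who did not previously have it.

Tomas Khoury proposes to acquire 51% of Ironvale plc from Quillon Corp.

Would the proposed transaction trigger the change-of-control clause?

No

The purchase adds only to Tomas's holdings (Quillon's stake shrinks), so Tomas is the only person who could newly come to control Greywick.
Tomas's largest direct stake is 11% in Quillon, which does not meet the threshold, so Tomas controls no company.
Neither Tomas nor any entity Tomas controls holds any voting interest in Greywick.
So before the transaction, Tomas does not control Greywick.
After the purchase, Tomas holds 51% of Ironvale directly, and Quillon's stake falls to 49%.
Tomas holds 51% of Ironvale, so Tomas controls Ironvale.
Ironvale holds 62% of Ardent, so Tomas controls Ardent.
After the transaction, Tomas's side holds 15% + 8% = 23% of Greywick, not > 50%, so Tomas still does not control Greywick.
No new person acquires control, so the clause is not triggered.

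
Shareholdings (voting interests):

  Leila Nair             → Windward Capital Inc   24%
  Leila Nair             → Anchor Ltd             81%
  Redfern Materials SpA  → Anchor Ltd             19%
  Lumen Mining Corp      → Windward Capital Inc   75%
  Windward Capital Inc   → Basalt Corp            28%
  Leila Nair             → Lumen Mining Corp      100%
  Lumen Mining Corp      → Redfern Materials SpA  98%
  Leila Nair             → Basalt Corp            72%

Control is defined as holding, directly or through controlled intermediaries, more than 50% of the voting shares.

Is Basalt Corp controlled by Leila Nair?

Leila holds 100% of Lumen, so Leila controls Lumen.
Lumen and Leila together hold 75% + 24% = 99% of Windward, so Leila controls Windward.
Windward and Leila together hold 28% + 72% = 100% of Basalt, so Leila controls Basalt.

Yes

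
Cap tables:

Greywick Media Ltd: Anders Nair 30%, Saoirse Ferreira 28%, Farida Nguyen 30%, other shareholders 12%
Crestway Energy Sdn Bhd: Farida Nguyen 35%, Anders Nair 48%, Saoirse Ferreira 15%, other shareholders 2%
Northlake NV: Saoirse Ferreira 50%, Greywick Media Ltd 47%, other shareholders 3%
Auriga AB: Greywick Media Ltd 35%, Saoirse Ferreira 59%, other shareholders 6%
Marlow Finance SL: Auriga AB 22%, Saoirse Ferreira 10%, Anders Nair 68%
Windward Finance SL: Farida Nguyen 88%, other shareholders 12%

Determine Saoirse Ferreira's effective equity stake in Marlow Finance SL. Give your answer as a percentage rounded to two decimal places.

Saoirse reaches Marlow along 3 paths.
Via Greywick → Auriga: 28% × 35% × 22% = 2.156%.
Via Auriga: 59% × 22% = 12.98%.
Direct stake: 10% = 10%.
Total: 2.156% + 12.98% + 10% = 25.136%.
Rounded: 25.14%.

25.14%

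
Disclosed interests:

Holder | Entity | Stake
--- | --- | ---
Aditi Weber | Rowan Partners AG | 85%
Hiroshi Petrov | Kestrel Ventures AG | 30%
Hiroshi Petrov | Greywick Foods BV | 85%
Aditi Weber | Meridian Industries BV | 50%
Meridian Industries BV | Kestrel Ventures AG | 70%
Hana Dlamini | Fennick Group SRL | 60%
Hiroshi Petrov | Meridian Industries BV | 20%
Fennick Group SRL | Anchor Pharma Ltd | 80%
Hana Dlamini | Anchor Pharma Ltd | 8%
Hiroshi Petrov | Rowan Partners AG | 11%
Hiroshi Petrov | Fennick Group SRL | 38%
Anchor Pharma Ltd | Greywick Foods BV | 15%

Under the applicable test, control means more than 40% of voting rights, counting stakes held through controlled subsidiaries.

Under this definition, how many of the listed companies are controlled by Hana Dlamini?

2

Hana holds 60% of Fennick, so Hana controls Fennick.
Hana and Fennick together hold 8% + 80% = 88% of Anchor, so Hana controls Anchor.
No other company's threshold is met.
Hana controls 2 companies.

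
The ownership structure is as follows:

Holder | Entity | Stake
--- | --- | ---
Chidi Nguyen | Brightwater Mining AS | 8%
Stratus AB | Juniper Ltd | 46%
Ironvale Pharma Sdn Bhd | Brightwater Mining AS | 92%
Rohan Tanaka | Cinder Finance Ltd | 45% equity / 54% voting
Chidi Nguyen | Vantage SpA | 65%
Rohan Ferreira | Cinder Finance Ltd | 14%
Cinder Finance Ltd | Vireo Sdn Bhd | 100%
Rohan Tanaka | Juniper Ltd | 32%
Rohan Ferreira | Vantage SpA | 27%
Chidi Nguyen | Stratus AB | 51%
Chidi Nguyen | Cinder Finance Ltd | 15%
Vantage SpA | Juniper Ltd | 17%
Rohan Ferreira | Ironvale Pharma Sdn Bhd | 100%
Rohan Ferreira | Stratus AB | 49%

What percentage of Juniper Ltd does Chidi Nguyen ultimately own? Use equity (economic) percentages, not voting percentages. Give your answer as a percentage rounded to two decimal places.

Chidi reaches Juniper along 2 paths.
Via Stratus: 51% × 46% = 23.46%.
Via Vantage: 65% × 17% = 11.05%.
Total: 23.46% + 11.05% = 34.51%.

34.51%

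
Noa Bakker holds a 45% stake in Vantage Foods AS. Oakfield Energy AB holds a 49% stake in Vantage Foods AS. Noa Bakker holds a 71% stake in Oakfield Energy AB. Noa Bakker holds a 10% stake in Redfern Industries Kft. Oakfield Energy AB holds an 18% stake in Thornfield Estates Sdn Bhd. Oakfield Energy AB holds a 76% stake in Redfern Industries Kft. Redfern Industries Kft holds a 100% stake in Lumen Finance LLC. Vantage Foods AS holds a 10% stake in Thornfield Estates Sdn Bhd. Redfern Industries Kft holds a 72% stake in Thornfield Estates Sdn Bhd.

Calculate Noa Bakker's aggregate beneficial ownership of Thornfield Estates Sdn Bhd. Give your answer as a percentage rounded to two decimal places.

Noa reaches Thornfield along 5 paths.
Via Oakfield: 71% × 18% = 12.78%.
Via Oakfield → Vantage: 71% × 49% × 10% = 3.479%.
Via Vantage: 45% × 10% = 4.5%.
Via Redfern: 10% × 72% = 7.2%.
Via Oakfield → Redfern: 71% × 76% × 72% = 38.8512%.
Total: 12.78% + 3.479% + 4.5% + 7.2% + 38.8512% = 66.8102%.
Rounded: 66.81%.

66.81%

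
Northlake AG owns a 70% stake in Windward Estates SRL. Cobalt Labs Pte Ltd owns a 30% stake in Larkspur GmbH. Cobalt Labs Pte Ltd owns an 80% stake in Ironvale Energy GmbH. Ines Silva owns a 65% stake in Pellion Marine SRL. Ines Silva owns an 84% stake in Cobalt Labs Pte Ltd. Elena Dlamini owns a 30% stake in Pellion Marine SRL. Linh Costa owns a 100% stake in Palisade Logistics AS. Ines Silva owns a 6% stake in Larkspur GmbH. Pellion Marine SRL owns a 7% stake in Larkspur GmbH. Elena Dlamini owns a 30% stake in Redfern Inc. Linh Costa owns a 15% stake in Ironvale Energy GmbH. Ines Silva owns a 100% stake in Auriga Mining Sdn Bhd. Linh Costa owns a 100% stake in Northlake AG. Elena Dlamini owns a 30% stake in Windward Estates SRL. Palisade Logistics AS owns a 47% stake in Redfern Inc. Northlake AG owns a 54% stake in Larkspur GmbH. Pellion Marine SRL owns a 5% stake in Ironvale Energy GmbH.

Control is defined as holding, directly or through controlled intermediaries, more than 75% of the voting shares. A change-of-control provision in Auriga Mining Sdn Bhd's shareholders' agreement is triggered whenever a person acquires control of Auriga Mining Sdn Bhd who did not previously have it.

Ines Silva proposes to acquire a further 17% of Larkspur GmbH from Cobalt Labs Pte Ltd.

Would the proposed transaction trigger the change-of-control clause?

The purchase adds only to Ines's holdings (Cobalt's stake shrinks), so Ines is the only person who could newly come to control Auriga.
Ines holds 100% of Auriga, so Ines controls Auriga.
So Ines already controls Auriga before the transaction.
After the purchase, Ines's direct stake in Larkspur rises to 6% + 17% = 23%, and Cobalt's stake falls to 13%.
Ines controlled Auriga already, so this is not a new person acquiring control; every other person's position is unchanged or reduced.
No new person acquires control, so the clause is not triggered.

No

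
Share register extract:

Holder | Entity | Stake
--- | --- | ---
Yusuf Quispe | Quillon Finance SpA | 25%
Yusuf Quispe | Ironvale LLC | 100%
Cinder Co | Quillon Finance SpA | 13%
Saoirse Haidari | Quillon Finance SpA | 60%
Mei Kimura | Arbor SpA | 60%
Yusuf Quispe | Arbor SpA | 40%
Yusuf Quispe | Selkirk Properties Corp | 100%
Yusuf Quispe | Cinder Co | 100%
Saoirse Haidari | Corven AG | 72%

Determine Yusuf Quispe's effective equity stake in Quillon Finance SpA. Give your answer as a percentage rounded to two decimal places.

Yusuf reaches Quillon along 2 paths.
Via Cinder: 100% × 13% = 13%.
Direct stake: 25% = 25%.
Total: 13% + 25% = 38%.
Rounded: 38.00%.

38.00%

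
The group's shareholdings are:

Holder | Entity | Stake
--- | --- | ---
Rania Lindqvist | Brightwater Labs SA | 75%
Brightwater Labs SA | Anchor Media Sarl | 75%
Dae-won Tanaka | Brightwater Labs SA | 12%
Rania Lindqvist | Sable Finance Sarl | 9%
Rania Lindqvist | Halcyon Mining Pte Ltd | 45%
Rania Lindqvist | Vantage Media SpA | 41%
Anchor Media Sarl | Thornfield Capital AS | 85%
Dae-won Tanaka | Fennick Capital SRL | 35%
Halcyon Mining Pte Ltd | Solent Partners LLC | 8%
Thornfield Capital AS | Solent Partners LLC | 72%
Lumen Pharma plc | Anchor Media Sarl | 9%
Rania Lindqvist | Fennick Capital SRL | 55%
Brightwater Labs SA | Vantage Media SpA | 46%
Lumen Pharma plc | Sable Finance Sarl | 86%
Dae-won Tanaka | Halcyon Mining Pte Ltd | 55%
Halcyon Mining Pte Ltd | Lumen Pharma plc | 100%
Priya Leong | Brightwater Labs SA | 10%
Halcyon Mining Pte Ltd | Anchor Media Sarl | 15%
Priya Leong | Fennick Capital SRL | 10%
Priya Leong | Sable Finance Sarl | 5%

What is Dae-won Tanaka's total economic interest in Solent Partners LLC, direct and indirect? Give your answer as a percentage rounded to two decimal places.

17.99%

Dae-won reaches Solent along 4 paths.
Via Halcyon: 55% × 8% = 4.4%.
Via Halcyon → Lumen → Anchor → Thornfield: 55% × 100% × 9% × 85% × 72% = 3.0294%.
Via Brightwater → Anchor → Thornfield: 12% × 75% × 85% × 72% = 5.508%.
Via Halcyon → Anchor → Thornfield: 55% × 15% × 85% × 72% = 5.049%.
Total: 4.4% + 3.0294% + 5.508% + 5.049% = 17.9864%.
Rounded: 17.99%.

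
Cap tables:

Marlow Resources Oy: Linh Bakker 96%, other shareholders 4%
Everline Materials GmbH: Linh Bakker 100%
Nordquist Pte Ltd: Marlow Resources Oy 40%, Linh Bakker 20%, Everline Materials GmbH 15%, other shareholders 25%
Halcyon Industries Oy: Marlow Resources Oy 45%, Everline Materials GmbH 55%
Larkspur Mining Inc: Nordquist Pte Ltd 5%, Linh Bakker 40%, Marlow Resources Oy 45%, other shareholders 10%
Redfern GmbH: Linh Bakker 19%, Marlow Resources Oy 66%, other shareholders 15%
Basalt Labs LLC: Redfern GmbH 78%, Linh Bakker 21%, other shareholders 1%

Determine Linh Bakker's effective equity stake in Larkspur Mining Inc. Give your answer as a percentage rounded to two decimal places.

86.87%

Linh reaches Larkspur along 5 paths.
Via Marlow → Nordquist: 96% × 40% × 5% = 1.92%.
Via Nordquist: 20% × 5% = 1%.
Via Everline → Nordquist: 100% × 15% × 5% = 0.75%.
Direct stake: 40% = 40%.
Via Marlow: 96% × 45% = 43.2%.
Total: 1.92% + 1% + 0.75% + 40% + 43.2% = 86.87%.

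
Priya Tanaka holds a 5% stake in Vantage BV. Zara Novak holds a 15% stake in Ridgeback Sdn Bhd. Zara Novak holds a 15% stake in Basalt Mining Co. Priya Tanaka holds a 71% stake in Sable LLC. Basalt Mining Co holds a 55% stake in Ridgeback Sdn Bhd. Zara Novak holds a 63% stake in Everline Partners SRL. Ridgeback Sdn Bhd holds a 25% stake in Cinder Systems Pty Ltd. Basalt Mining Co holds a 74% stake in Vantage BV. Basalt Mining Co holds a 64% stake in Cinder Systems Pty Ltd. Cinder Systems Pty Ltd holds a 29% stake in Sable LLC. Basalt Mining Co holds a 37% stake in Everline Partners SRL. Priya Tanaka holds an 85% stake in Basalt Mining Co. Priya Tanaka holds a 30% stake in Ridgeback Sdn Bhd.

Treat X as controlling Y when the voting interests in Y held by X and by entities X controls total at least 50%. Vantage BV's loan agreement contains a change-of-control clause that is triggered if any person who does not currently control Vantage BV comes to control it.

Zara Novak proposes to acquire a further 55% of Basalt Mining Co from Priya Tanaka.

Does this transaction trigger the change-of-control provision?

Yes

The purchase adds only to Zara's holdings (Priya's stake shrinks), so Zara is the only person who could newly come to control Vantage.
Zara holds 63% of Everline, so Zara controls Everline.
Neither Zara nor any entity Zara controls holds any voting interest in Vantage.
So before the transaction, Zara does not control Vantage.
After the purchase, Zara's direct stake in Basalt rises to 15% + 55% = 70%, and Priya's stake falls to 30%.
Zara holds 70% of Basalt, so Zara controls Basalt.
Basalt holds 74% of Vantage, so Zara controls Vantage.
Zara did not control Vantage before and does after, so the clause is triggered.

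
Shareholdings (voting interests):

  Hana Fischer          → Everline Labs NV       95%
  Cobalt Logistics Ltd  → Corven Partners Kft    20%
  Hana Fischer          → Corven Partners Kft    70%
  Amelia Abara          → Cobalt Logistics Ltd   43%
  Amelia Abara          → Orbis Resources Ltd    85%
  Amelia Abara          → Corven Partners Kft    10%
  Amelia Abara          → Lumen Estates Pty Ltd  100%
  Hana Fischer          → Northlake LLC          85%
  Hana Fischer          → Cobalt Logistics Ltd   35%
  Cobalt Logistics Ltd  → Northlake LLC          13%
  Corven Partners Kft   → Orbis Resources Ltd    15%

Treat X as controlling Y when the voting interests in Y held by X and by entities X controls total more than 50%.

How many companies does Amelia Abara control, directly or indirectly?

Amelia holds 100% of Lumen, so Amelia controls Lumen.
Amelia holds 85% of Orbis, so Amelia controls Orbis.
No other company's threshold is met.
Amelia controls 2 companies.

2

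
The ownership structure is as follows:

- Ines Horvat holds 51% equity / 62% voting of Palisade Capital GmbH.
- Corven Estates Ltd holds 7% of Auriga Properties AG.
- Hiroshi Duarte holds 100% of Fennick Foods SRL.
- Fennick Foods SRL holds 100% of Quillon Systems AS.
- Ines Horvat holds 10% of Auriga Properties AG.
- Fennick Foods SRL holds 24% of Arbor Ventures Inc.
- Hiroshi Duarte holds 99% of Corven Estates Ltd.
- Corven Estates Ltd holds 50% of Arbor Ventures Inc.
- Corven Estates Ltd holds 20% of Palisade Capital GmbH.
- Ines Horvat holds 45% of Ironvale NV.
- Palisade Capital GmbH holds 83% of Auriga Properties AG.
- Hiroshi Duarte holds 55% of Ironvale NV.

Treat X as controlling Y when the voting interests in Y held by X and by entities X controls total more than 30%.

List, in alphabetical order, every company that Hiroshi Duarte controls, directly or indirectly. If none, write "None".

Arbor Ventures Inc, Corven Estates Ltd, Fennick Foods SRL, Ironvale NV, Quillon Systems AS

Hiroshi holds 55% of Ironvale, so Hiroshi controls Ironvale.
Hiroshi holds 100% of Fennick, so Hiroshi controls Fennick.
Hiroshi holds 99% of Corven, so Hiroshi controls Corven.
Fennick and Corven together hold 24% + 50% = 74% of Arbor, so Hiroshi controls Arbor.
Fennick holds 100% of Quillon, so Hiroshi controls Quillon.
No other company's threshold is met.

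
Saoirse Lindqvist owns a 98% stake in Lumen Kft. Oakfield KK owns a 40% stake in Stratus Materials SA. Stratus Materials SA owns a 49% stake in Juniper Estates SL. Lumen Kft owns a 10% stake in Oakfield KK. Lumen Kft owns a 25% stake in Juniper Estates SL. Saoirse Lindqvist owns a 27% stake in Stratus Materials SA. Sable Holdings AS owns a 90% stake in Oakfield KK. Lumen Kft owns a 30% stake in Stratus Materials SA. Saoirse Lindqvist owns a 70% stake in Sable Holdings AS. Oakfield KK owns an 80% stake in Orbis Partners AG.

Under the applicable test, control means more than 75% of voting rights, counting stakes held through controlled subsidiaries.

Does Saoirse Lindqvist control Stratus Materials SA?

No

Saoirse holds 98% of Lumen, so Saoirse controls Lumen.
In Stratus, Saoirse's side holds only 30% + 27% = 57%, not > 75%.
So Saoirse does not control Stratus.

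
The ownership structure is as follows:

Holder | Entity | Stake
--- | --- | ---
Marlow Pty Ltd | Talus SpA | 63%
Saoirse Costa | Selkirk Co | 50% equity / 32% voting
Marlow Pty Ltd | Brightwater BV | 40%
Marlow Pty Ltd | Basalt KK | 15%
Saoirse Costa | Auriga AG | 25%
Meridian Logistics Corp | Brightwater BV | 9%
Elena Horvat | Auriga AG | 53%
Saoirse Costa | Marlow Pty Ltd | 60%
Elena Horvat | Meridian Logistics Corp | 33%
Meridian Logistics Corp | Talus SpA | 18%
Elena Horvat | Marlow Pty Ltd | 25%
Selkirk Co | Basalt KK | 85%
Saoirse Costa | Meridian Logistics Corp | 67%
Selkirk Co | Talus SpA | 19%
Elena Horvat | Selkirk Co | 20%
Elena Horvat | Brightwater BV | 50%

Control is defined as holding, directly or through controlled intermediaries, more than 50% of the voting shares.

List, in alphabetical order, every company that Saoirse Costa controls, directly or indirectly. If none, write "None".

Saoirse holds 60% of Marlow, so Saoirse controls Marlow.
Saoirse holds 67% of Meridian, so Saoirse controls Meridian.
Meridian and Marlow together hold 18% + 63% = 81% of Talus, so Saoirse controls Talus.
No other company's threshold is met.

Marlow Pty Ltd, Meridian Logistics Corp, Talus SpA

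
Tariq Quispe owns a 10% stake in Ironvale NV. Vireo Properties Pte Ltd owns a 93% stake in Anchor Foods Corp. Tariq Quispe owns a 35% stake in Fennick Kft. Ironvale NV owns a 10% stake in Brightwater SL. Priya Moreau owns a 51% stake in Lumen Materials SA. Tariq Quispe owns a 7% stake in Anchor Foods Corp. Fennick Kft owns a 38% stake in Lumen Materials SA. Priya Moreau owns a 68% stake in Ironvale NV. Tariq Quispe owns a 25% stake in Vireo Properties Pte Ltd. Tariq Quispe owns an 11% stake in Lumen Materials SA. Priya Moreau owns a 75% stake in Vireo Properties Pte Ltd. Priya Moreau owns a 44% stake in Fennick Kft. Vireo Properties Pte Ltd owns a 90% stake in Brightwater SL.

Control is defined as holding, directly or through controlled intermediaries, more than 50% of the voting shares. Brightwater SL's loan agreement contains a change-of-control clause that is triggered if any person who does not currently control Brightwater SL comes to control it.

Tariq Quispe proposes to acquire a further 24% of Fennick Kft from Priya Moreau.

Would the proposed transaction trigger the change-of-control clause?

No

The purchase adds only to Tariq's holdings (Priya's stake shrinks), so Tariq is the only person who could newly come to control Brightwater.
Tariq's largest direct stake is 35% in Fennick, which does not meet the threshold, so Tariq controls no company.
Neither Tariq nor any entity Tariq controls holds any voting interest in Brightwater.
So before the transaction, Tariq does not control Brightwater.
After the purchase, Tariq's direct stake in Fennick rises to 35% + 24% = 59%, and Priya's stake falls to 20%.
Tariq holds 59% of Fennick, so Tariq controls Fennick.
After the transaction, neither Tariq nor any entity Tariq controls holds a voting interest in Brightwater, so Tariq still does not control it.
No new person acquires control, so the clause is not triggered.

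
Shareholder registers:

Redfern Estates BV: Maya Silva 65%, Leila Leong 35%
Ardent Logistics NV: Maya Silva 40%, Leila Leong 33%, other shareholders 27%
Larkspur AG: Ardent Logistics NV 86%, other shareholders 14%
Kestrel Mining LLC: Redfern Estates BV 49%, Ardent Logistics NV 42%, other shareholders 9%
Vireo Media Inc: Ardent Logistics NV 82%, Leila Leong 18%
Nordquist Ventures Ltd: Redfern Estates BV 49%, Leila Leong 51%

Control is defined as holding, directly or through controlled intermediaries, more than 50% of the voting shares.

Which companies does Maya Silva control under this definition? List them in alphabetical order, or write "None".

Redfern Estates BV

Maya holds 65% of Redfern, so Maya controls Redfern.
No other company's threshold is met.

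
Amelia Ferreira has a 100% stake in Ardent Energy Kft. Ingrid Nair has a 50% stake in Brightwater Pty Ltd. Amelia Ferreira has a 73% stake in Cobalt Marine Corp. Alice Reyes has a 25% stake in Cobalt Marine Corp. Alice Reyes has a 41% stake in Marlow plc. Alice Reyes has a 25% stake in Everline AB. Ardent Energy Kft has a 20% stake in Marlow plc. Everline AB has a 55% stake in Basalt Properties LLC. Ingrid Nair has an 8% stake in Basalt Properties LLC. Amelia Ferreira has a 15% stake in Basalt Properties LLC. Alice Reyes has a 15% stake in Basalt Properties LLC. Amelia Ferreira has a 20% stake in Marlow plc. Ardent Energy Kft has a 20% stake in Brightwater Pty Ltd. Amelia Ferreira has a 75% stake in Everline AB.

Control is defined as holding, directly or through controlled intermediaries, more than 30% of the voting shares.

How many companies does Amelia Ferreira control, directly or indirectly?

Amelia holds 100% of Ardent, so Amelia controls Ardent.
Amelia holds 75% of Everline, so Amelia controls Everline.
Amelia and Everline together hold 15% + 55% = 70% of Basalt, so Amelia controls Basalt.
Ardent and Amelia together hold 20% + 20% = 40% of Marlow, so Amelia controls Marlow.
Amelia holds 73% of Cobalt, so Amelia controls Cobalt.
No other company's threshold is met.
Amelia controls 5 companies.

5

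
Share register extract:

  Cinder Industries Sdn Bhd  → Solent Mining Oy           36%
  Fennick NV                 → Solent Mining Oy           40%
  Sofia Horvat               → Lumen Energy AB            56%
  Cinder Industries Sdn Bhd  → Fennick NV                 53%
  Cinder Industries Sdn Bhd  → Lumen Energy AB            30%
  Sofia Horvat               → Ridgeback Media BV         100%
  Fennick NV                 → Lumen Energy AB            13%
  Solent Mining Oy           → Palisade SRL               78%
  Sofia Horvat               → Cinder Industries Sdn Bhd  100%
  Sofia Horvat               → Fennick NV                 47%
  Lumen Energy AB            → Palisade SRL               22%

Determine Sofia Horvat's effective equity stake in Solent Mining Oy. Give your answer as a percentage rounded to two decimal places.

76.00%

Sofia reaches Solent along 3 paths.
Via Cinder → Fennick: 100% × 53% × 40% = 21.2%.
Via Fennick: 47% × 40% = 18.8%.
Via Cinder: 100% × 36% = 36%.
Total: 21.2% + 18.8% + 36% = 76%.
Rounded: 76.00%.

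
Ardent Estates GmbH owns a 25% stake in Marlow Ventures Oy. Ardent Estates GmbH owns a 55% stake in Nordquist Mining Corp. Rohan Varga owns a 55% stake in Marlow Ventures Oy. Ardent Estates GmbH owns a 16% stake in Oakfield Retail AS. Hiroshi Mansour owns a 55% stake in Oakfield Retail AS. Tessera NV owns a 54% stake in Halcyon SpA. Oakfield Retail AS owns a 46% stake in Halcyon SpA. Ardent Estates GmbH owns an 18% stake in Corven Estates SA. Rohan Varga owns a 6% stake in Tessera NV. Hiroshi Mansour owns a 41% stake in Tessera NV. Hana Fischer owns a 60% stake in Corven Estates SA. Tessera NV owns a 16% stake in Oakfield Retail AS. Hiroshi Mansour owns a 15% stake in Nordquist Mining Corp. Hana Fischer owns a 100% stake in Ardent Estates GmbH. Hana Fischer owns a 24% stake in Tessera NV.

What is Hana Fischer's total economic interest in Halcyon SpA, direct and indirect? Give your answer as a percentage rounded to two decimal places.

22.09%

Hana reaches Halcyon along 3 paths.
Via Tessera: 24% × 54% = 12.96%.
Via Tessera → Oakfield: 24% × 16% × 46% = 1.7664%.
Via Ardent → Oakfield: 100% × 16% × 46% = 7.36%.
Total: 12.96% + 1.7664% + 7.36% = 22.0864%.
Rounded: 22.09%.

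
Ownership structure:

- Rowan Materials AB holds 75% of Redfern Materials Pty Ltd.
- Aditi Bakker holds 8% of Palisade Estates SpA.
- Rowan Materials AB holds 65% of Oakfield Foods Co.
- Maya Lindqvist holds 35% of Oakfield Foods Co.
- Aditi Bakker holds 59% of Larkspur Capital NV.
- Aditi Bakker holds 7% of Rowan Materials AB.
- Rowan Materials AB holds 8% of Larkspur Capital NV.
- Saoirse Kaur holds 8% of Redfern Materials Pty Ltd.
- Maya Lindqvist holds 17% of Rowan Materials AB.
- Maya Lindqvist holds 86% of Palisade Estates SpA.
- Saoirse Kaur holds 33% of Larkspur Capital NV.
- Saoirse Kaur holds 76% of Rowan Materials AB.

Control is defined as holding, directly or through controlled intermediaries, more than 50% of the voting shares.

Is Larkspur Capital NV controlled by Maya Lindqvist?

No

Maya holds 86% of Palisade, so Maya controls Palisade.
Neither Maya nor any entity Maya controls holds any voting interest in Larkspur.
So Maya does not control Larkspur.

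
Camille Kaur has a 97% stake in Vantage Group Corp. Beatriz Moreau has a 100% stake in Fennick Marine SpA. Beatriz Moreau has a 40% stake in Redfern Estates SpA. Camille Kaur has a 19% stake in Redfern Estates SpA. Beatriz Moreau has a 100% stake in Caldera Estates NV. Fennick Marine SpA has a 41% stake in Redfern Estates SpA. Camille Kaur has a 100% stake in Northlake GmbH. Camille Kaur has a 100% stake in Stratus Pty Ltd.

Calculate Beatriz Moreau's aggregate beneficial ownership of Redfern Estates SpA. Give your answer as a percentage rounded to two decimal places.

81.00%

Beatriz reaches Redfern along 2 paths.
Via Fennick: 100% × 41% = 41%.
Direct stake: 40% = 40%.
Total: 41% + 40% = 81%.
Rounded: 81.00%.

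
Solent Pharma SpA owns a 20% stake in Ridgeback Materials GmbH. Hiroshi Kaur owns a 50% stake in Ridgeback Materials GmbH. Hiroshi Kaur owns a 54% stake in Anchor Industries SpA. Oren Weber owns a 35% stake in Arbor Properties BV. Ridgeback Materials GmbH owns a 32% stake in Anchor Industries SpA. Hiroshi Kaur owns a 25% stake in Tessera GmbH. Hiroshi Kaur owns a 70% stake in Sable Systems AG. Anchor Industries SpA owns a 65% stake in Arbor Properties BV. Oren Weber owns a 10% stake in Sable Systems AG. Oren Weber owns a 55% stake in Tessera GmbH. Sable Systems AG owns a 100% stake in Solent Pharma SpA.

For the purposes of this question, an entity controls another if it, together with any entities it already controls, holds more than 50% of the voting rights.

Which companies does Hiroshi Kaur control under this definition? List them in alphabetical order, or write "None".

Anchor Industries SpA, Arbor Properties BV, Ridgeback Materials GmbH, Sable Systems AG, Solent Pharma SpA

Hiroshi holds 70% of Sable, so Hiroshi controls Sable.
Sable holds 100% of Solent, so Hiroshi controls Solent.
Solent and Hiroshi together hold 20% + 50% = 70% of Ridgeback, so Hiroshi controls Ridgeback.
Hiroshi and Ridgeback together hold 54% + 32% = 86% of Anchor, so Hiroshi controls Anchor.
Anchor holds 65% of Arbor, so Hiroshi controls Arbor.
No other company's threshold is met.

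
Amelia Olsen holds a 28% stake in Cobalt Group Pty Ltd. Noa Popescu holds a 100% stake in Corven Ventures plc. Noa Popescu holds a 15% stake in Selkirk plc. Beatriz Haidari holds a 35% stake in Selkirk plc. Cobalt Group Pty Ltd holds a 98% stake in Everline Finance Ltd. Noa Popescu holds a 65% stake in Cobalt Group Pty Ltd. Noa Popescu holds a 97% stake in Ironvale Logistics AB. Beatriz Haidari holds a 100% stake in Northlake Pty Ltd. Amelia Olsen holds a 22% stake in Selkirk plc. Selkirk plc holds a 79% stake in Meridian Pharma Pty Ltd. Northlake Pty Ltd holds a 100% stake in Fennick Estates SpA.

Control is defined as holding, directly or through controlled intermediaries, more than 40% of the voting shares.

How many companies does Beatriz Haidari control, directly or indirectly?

2

Beatriz holds 100% of Northlake, so Beatriz controls Northlake.
Northlake holds 100% of Fennick, so Beatriz controls Fennick.
No other company's threshold is met.
Beatriz controls 2 companies.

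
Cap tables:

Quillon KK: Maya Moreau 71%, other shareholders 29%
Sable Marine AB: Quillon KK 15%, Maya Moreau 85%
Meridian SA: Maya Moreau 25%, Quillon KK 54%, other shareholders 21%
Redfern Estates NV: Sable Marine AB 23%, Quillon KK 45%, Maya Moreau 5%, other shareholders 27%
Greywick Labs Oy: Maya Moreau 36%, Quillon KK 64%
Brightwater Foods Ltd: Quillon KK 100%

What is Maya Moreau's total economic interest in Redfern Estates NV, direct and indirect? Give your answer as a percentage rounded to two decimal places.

Maya reaches Redfern along 4 paths.
Via Quillon → Sable: 71% × 15% × 23% = 2.4495%.
Via Sable: 85% × 23% = 19.55%.
Via Quillon: 71% × 45% = 31.95%.
Direct stake: 5% = 5%.
Total: 2.4495% + 19.55% + 31.95% + 5% = 58.9495%.
Rounded: 58.95%.

58.95%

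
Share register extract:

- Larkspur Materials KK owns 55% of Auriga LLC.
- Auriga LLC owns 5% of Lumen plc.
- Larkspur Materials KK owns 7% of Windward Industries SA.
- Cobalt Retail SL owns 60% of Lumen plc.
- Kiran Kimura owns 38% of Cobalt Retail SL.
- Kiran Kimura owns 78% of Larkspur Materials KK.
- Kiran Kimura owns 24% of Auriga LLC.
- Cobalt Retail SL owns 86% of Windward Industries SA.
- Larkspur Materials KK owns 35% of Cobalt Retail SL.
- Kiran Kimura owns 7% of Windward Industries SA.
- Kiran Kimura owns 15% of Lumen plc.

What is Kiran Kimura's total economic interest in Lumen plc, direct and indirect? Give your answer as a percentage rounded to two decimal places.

Kiran reaches Lumen along 5 paths.
Via Larkspur → Cobalt: 78% × 35% × 60% = 16.38%.
Via Cobalt: 38% × 60% = 22.8%.
Direct stake: 15% = 15%.
Via Larkspur → Auriga: 78% × 55% × 5% = 2.145%.
Via Auriga: 24% × 5% = 1.2%.
Total: 16.38% + 22.8% + 15% + 2.145% + 1.2% = 57.525%.
Rounded: 57.53%.

57.53%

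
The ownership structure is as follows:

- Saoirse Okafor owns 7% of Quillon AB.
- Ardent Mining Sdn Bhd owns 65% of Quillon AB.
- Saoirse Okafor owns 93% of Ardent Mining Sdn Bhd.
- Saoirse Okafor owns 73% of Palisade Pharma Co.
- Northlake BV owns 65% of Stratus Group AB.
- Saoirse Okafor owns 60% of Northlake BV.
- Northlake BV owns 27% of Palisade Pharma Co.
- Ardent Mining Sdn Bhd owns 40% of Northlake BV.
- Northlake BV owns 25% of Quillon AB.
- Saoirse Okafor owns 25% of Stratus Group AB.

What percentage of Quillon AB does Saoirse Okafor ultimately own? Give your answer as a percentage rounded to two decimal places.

91.75%

Saoirse reaches Quillon along 4 paths.
Direct stake: 7% = 7%.
Via Northlake: 60% × 25% = 15%.
Via Ardent → Northlake: 93% × 40% × 25% = 9.3%.
Via Ardent: 93% × 65% = 60.45%.
Total: 7% + 15% + 9.3% + 60.45% = 91.75%.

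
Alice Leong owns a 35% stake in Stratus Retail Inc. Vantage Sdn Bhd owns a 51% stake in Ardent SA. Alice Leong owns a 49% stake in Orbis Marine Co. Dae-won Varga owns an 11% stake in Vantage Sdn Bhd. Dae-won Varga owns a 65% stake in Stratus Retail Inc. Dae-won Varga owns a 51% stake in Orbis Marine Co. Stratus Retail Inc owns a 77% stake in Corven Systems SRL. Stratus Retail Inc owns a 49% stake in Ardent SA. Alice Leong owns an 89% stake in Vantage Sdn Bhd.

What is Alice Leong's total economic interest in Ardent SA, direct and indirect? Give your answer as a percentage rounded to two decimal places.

Alice reaches Ardent along 2 paths.
Via Vantage: 89% × 51% = 45.39%.
Via Stratus: 35% × 49% = 17.15%.
Total: 45.39% + 17.15% = 62.54%.

62.54%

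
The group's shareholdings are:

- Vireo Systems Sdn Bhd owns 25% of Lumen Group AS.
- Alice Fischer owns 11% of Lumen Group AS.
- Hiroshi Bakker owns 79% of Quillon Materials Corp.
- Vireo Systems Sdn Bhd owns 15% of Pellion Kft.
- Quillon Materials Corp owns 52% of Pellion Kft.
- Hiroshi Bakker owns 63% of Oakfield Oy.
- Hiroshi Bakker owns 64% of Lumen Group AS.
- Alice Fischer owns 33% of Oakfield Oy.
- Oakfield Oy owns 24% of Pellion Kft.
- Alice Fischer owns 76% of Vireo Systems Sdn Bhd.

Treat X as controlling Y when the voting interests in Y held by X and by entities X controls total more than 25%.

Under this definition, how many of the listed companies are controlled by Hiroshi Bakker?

4

Hiroshi holds 63% of Oakfield, so Hiroshi controls Oakfield.
Hiroshi holds 79% of Quillon, so Hiroshi controls Quillon.
Hiroshi holds 64% of Lumen, so Hiroshi controls Lumen.
Oakfield and Quillon together hold 24% + 52% = 76% of Pellion, so Hiroshi controls Pellion.
No other company's threshold is met.
Hiroshi controls 4 companies.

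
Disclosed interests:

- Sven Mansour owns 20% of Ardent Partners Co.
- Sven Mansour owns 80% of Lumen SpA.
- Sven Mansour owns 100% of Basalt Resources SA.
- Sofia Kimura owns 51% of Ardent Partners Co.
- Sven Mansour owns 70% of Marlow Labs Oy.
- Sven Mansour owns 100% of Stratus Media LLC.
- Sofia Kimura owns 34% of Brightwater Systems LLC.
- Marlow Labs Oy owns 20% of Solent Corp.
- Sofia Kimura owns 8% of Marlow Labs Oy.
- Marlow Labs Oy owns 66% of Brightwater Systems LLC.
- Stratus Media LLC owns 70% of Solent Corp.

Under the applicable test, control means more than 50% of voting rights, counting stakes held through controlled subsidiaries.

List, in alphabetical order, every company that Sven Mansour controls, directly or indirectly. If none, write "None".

Sven holds 100% of Basalt, so Sven controls Basalt.
Sven holds 70% of Marlow, so Sven controls Marlow.
Marlow holds 66% of Brightwater, so Sven controls Brightwater.
Sven holds 80% of Lumen, so Sven controls Lumen.
Sven holds 100% of Stratus, so Sven controls Stratus.
Marlow and Stratus together hold 20% + 70% = 90% of Solent, so Sven controls Solent.
No other company's threshold is met.

Basalt Resources SA, Brightwater Systems LLC, Lumen SpA, Marlow Labs Oy, Solent Corp, Stratus Media LLC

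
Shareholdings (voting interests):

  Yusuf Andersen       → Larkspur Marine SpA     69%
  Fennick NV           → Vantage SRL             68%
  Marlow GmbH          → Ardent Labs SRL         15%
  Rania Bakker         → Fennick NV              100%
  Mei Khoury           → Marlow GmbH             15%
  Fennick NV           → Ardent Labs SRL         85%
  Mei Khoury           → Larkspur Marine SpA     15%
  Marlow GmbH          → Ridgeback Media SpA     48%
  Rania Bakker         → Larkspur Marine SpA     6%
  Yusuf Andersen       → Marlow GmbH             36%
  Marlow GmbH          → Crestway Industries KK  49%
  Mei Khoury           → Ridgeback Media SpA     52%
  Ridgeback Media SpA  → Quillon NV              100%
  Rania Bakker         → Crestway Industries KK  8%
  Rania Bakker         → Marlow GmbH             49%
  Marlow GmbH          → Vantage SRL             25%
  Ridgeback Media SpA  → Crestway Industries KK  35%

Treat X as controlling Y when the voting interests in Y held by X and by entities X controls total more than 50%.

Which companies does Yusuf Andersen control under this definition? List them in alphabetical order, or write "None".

Larkspur Marine SpA

Yusuf holds 69% of Larkspur, so Yusuf controls Larkspur.
No other company's threshold is met.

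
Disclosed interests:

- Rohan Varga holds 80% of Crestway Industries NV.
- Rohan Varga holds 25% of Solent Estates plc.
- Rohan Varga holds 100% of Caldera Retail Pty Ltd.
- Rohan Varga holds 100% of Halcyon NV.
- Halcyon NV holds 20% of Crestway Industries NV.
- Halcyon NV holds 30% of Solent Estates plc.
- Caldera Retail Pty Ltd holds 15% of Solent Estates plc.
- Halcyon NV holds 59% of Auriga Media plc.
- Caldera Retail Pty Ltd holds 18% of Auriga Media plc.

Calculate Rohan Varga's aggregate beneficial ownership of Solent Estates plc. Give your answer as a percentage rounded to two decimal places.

Rohan reaches Solent along 3 paths.
Via Caldera: 100% × 15% = 15%.
Direct stake: 25% = 25%.
Via Halcyon: 100% × 30% = 30%.
Total: 15% + 25% + 30% = 70%.
Rounded: 70.00%.

70.00%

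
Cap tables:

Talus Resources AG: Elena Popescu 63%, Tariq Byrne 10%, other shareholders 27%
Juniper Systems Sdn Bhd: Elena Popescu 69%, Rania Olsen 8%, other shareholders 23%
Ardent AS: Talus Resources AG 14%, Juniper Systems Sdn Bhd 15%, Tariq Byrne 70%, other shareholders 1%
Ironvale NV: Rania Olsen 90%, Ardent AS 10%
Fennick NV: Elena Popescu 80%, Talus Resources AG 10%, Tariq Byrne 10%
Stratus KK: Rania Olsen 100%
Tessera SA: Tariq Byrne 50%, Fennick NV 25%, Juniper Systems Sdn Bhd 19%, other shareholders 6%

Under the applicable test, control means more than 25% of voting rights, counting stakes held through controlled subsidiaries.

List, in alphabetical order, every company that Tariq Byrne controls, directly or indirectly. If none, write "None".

Tariq holds 70% of Ardent, so Tariq controls Ardent.
Tariq holds 50% of Tessera, so Tariq controls Tessera.
No other company's threshold is met.

Ardent AS, Tessera SA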